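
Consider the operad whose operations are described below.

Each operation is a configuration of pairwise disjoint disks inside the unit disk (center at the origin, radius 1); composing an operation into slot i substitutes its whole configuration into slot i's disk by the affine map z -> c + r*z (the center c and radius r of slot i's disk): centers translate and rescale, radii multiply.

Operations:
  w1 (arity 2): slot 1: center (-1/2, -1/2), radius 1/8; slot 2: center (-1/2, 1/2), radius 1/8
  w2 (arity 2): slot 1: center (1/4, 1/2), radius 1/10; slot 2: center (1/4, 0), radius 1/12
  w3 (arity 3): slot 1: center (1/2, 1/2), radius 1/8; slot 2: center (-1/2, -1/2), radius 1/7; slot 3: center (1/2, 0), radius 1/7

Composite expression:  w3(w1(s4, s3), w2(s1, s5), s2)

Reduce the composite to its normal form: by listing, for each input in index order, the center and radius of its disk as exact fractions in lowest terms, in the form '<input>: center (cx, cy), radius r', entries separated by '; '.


Only the slot chain above each s matters under w3; compose those maps.
tracing s4 down its 2-map path: center (7/16, 7/16), radius 1/64
tracing s3 down its 2-map path: center (7/16, 9/16), radius 1/64
tracing s1 down its 2-map path: center (-13/28, -3/7), radius 1/70
tracing s5 down its 2-map path: center (-13/28, -1/2), radius 1/84
tracing s2 down its 1-map path: center (1/2, 0), radius 1/7

s1: center (-13/28, -3/7), radius 1/70; s2: center (1/2, 0), radius 1/7; s3: center (7/16, 9/16), radius 1/64; s4: center (7/16, 7/16), radius 1/64; s5: center (-13/28, -1/2), radius 1/84


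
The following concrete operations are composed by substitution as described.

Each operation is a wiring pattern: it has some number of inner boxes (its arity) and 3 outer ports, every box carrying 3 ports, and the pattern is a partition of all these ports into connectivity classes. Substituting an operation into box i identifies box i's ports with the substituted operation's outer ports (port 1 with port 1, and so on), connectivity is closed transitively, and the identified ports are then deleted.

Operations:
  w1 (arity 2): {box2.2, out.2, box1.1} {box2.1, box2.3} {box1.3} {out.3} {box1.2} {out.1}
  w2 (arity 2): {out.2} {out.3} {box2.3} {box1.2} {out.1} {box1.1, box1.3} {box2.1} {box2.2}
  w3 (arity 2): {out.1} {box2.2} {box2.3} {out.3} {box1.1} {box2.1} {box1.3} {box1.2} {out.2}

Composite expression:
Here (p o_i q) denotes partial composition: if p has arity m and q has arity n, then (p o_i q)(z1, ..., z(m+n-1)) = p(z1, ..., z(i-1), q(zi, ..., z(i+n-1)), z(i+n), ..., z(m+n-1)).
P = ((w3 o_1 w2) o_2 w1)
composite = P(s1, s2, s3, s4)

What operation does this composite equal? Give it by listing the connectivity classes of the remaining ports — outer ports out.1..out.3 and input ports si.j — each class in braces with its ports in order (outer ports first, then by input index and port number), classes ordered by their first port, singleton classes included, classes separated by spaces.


After gluing at w3, chains via deleted ports link the s-ports.
composing w1 on (s2, s3), with out.j its own outer ports: {out.1} {out.2, s2.1, s3.2} {out.3} {s2.2} {s2.3} {s3.1, s3.3}
composing w2 on (s1, s2, s3), with out.j its own outer ports: {out.1} {out.2} {out.3} {s1.1, s1.3} {s1.2} {s2.1, s3.2} {s2.2} {s2.3} {s3.1, s3.3}
composing w3 on (s1, s2, s3, s4), with out.j its own outer ports: {out.1} {out.2} {out.3} {s1.1, s1.3} {s1.2} {s2.1, s3.2} {s2.2} {s2.3} {s3.1, s3.3} {s4.1} {s4.2} {s4.3}

{out.1} {out.2} {out.3} {s1.1, s1.3} {s1.2} {s2.1, s3.2} {s2.2} {s2.3} {s3.1, s3.3} {s4.1} {s4.2} {s4.3}


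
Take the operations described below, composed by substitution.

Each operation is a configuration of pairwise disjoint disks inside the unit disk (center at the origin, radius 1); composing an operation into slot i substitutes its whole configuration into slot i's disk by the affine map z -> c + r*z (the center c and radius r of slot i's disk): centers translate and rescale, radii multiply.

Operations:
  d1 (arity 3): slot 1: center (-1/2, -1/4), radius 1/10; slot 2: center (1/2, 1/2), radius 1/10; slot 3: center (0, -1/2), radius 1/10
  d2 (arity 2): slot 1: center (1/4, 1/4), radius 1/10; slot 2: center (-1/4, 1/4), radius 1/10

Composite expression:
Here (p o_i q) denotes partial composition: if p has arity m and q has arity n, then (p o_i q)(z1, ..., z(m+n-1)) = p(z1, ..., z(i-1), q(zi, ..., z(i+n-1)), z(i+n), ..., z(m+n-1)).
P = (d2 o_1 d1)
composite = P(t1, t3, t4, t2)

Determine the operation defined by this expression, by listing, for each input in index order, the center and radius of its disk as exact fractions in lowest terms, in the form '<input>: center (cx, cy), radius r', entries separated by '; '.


t1: center (1/5, 9/40), radius 1/100; t2: center (-1/4, 1/4), radius 1/10; t3: center (3/10, 3/10), radius 1/100; t4: center (1/4, 1/5), radius 1/100

Affine substitution under d2: radii multiply and t-centers shift.
t1 passes through 2 substitutions, ending at center (1/5, 9/40), radius 1/100
t3 passes through 2 substitutions, ending at center (3/10, 3/10), radius 1/100
t4 passes through 2 substitutions, ending at center (1/4, 1/5), radius 1/100
t2 passes through 1 substitution, ending at center (-1/4, 1/4), radius 1/10


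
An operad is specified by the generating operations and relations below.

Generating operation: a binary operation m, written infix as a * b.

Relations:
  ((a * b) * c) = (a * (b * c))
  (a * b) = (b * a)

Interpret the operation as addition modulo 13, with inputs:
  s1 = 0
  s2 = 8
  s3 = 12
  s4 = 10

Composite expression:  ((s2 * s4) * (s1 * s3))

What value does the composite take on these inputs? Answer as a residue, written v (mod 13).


4 (mod 13)

(s2 * s4) = 5
(s1 * s3) = 12
((s2 * s4) * (s1 * s3)) = 4


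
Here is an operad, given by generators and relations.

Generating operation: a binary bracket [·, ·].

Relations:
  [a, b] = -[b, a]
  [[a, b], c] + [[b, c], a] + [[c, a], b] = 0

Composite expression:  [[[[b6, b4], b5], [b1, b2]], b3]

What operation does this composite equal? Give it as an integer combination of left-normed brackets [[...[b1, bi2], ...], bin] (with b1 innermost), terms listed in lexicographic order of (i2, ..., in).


[[[[[b1, b2], b4], b6], b5], b3] - [[[[[b1, b2], b5], b4], b6], b3] + [[[[[b1, b2], b5], b6], b4], b3] - [[[[[b1, b2], b6], b4], b5], b3]


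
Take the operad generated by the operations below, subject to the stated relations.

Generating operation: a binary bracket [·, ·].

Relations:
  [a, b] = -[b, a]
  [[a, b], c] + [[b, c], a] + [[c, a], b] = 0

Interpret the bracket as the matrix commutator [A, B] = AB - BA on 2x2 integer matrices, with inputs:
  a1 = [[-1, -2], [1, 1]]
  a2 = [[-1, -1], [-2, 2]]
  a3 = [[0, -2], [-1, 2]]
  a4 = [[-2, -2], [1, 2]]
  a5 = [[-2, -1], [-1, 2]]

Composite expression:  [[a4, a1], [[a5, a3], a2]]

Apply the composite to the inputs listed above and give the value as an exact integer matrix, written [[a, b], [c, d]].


[[-32, 112], [-56, 32]]

[a4, a1] = [[0, 4], [2, 0]]
[a5, a3] = [[-1, 6], [-2, 1]]
[[a5, a3], a2] = [[-14, 20], [2, 14]]
[[a4, a1], [[a5, a3], a2]] = [[-32, 112], [-56, 32]]


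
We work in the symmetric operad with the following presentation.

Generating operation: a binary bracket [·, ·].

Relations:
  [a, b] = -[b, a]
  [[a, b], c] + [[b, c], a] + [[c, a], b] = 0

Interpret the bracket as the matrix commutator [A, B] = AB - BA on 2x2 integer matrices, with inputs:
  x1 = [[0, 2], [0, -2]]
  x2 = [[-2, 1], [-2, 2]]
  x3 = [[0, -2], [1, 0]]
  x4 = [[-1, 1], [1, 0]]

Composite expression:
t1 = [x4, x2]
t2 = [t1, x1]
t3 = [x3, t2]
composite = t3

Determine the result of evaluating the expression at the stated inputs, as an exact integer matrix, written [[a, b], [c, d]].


[[42, 48], [24, -42]]

[x4, x2] = [[-3, 3], [-6, 3]]
[[x4, x2], x1] = [[12, -18], [-12, -12]]
[x3, [[x4, x2], x1]] = [[42, 48], [24, -42]]


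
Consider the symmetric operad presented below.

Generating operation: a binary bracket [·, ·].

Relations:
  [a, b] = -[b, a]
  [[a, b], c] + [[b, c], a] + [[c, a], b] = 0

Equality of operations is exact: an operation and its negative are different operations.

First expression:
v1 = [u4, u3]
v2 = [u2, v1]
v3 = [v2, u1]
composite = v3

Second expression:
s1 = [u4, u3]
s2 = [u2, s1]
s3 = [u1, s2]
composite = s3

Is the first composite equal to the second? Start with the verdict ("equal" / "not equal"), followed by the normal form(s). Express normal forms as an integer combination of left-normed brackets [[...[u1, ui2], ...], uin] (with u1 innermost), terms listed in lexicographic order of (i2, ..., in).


not equal; the first gives [[[u1, u2], u3], u4] - [[[u1, u2], u4], u3] - [[[u1, u3], u4], u2] + [[[u1, u4], u3], u2] and the second -[[[u1, u2], u3], u4] + [[[u1, u2], u4], u3] + [[[u1, u3], u4], u2] - [[[u1, u4], u3], u2]

Normal form of the first expression: [[[u1, u2], u3], u4] - [[[u1, u2], u4], u3] - [[[u1, u3], u4], u2] + [[[u1, u4], u3], u2]
Normal form of the second expression: -[[[u1, u2], u3], u4] + [[[u1, u2], u4], u3] + [[[u1, u3], u4], u2] - [[[u1, u4], u3], u2]
Distinct normal forms: not equal.


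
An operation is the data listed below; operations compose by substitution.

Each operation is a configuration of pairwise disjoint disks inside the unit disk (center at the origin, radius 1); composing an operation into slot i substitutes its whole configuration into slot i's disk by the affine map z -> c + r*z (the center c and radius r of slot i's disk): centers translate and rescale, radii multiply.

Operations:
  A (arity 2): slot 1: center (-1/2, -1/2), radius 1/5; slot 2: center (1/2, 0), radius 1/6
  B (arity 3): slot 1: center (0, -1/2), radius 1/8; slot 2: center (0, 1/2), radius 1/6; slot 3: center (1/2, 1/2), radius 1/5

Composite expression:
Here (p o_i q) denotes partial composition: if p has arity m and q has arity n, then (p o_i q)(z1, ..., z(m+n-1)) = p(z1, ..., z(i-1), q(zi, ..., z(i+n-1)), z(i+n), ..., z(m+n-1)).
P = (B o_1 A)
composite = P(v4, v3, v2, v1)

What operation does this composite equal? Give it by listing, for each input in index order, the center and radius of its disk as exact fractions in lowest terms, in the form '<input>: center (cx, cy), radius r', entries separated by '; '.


v1: center (1/2, 1/2), radius 1/5; v2: center (0, 1/2), radius 1/6; v3: center (1/16, -1/2), radius 1/48; v4: center (-1/16, -9/16), radius 1/40

Nesting under B composes maps z -> c + r*z down each v-path.
for v4, the 2-step affine chain lands on center (-1/16, -9/16), radius 1/40
for v3, the 2-step affine chain lands on center (1/16, -1/2), radius 1/48
for v2, the 1-step affine chain lands on center (0, 1/2), radius 1/6
for v1, the 1-step affine chain lands on center (1/2, 1/2), radius 1/5


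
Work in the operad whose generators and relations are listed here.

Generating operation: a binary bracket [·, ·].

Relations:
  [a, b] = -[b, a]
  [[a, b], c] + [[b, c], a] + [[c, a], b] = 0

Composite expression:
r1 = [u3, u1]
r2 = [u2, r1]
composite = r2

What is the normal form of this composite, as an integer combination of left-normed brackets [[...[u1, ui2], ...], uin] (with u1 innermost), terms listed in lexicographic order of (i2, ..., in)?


[[u1, u3], u2]

Antisymmetry and Jacobi reduce to u1-anchored left-normed brackets.
Composite bracket: [u2, [u3, u1]]
Each bracket splits as ab - ba, giving 4 signed words (2^2 = 4).
Coefficients come from the u1-initial words:
  sign of u1u3u2 is +1, so it contributes +[[u1, u3], u2]


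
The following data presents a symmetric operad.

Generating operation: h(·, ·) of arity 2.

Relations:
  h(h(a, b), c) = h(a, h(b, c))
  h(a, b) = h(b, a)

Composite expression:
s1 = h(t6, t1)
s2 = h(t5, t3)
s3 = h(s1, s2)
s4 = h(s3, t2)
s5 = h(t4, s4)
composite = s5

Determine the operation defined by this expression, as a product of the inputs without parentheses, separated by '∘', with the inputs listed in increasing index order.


t1 ∘ t2 ∘ t3 ∘ t4 ∘ t5 ∘ t6


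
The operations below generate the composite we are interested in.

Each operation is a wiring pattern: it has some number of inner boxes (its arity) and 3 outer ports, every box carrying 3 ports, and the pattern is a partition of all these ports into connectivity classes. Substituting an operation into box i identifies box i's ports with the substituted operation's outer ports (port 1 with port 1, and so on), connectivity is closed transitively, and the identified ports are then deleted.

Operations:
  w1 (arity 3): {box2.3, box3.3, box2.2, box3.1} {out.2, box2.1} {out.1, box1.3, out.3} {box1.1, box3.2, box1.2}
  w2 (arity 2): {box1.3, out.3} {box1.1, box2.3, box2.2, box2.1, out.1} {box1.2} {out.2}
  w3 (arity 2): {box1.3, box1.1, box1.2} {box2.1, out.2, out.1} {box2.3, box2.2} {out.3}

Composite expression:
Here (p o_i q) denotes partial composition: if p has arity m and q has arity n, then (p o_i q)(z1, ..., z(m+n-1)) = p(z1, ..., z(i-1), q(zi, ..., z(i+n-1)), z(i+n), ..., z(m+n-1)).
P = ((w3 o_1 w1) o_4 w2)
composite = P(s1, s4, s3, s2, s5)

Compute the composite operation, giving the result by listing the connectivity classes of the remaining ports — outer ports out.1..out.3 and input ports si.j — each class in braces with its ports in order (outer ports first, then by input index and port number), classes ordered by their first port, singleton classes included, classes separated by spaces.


Connectivity passes through glued w3-boundaries; trace each wire chain.
after w1, the pattern on (s1, s4, s3) reads {out.1, out.3, s1.3} {out.2, s4.1} {s1.1, s1.2, s3.2} {s3.1, s3.3, s4.2, s4.3} (out.j = its outer ports)
after w2, the pattern on (s2, s5) reads {out.1, s2.1, s5.1, s5.2, s5.3} {out.2} {out.3, s2.3} {s2.2} (out.j = its outer ports)
after w3, the pattern on (s1, s4, s3, s2, s5) reads {out.1, out.2, s2.1, s5.1, s5.2, s5.3} {out.3} {s1.1, s1.2, s3.2} {s1.3, s4.1} {s2.2} {s2.3} {s3.1, s3.3, s4.2, s4.3} (out.j = its outer ports)

{out.1, out.2, s2.1, s5.1, s5.2, s5.3} {out.3} {s1.1, s1.2, s3.2} {s1.3, s4.1} {s2.2} {s2.3} {s3.1, s3.3, s4.2, s4.3}


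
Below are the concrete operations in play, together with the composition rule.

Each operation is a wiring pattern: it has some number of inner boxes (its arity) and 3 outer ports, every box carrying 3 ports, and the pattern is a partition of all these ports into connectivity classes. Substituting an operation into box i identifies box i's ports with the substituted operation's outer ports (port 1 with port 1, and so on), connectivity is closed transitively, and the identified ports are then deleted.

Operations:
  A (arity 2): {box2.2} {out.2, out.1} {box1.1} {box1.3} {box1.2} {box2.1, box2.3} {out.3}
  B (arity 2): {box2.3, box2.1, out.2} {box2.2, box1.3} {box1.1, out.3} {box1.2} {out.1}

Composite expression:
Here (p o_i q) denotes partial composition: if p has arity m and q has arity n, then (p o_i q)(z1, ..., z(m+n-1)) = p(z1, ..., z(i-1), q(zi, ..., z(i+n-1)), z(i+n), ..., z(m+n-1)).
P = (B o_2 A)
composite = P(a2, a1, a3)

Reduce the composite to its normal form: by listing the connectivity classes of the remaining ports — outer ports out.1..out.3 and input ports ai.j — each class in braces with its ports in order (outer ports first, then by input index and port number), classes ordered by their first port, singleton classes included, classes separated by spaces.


{out.1} {out.2, a2.3} {out.3, a2.1} {a1.1} {a1.2} {a1.3} {a2.2} {a3.1, a3.3} {a3.2}

Substituting into B glues patterns; closure does the rest.
after A, the pattern on (a1, a3) reads {out.1, out.2} {out.3} {a1.1} {a1.2} {a1.3} {a3.1, a3.3} {a3.2} (out.j = its outer ports)
after B, the pattern on (a2, a1, a3) reads {out.1} {out.2, a2.3} {out.3, a2.1} {a1.1} {a1.2} {a1.3} {a2.2} {a3.1, a3.3} {a3.2} (out.j = its outer ports)


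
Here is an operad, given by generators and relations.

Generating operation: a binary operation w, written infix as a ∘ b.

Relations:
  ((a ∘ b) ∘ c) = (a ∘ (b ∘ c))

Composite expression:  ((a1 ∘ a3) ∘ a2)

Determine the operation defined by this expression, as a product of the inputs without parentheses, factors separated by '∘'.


a1 ∘ a3 ∘ a2

All parenthesizations of w agree; list the a-inputs left to right.
(a1 ∘ a3) reduces to a1 ∘ a3
((a1 ∘ a3) ∘ a2) reduces to a1 ∘ a3 ∘ a2


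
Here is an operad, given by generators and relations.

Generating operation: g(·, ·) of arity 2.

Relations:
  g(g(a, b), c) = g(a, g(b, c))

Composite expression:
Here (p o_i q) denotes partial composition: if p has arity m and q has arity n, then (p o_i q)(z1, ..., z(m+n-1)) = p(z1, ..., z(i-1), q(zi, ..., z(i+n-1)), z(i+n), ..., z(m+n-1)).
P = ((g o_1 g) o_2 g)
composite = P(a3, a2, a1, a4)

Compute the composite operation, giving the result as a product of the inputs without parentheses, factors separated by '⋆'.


Key point: g is associative — brackets drop, the a-order remains.
g(a2, a1) linearizes to a2 ⋆ a1
g(a3, g(a2, a1)) linearizes to a3 ⋆ a2 ⋆ a1
g(g(a3, g(a2, a1)), a4) linearizes to a3 ⋆ a2 ⋆ a1 ⋆ a4

a3 ⋆ a2 ⋆ a1 ⋆ a4


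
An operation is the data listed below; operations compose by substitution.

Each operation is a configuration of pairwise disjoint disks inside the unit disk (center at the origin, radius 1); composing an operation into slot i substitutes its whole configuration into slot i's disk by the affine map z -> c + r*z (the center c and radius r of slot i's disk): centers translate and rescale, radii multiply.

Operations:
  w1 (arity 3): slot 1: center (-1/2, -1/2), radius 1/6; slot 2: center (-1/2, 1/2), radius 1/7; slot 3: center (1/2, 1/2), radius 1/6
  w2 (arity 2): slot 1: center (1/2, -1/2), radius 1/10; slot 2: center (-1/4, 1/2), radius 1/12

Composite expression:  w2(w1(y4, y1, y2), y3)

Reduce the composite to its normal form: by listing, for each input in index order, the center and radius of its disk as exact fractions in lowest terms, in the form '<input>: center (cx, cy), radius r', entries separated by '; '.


y1: center (9/20, -9/20), radius 1/70; y2: center (11/20, -9/20), radius 1/60; y3: center (-1/4, 1/2), radius 1/12; y4: center (9/20, -11/20), radius 1/60

Only the slot chain above each y matters under w2; compose those maps.
input y4: applying the 2 nested substitutions gives center (9/20, -11/20), radius 1/60
input y1: applying the 2 nested substitutions gives center (9/20, -9/20), radius 1/70
input y2: applying the 2 nested substitutions gives center (11/20, -9/20), radius 1/60
input y3: applying the 1 nested substitution gives center (-1/4, 1/2), radius 1/12


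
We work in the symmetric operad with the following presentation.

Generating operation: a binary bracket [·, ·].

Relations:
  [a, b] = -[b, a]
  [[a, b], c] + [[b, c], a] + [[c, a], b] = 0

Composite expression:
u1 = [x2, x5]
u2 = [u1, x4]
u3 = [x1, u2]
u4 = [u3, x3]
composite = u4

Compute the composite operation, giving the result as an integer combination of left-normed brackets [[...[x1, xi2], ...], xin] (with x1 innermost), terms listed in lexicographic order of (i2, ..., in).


Skip Jacobi rewriting: expand, keep x1-initial words, read off terms.
Composite bracket: [[x1, [[x2, x5], x4]], x3]
Under [a, b] = ab - ba we get 16 signed associative words (2^4 = 16).
Keep just the words that open with x1:
  the word x1x2x5x4x3 carries sign +1 and contributes +[[[[x1, x2], x5], x4], x3]
  the word x1x4x2x5x3 carries sign -1 and contributes -[[[[x1, x4], x2], x5], x3]
  the word x1x4x5x2x3 carries sign +1 and contributes +[[[[x1, x4], x5], x2], x3]
  the word x1x5x2x4x3 carries sign -1 and contributes -[[[[x1, x5], x2], x4], x3]

[[[[x1, x2], x5], x4], x3] - [[[[x1, x4], x2], x5], x3] + [[[[x1, x4], x5], x2], x3] - [[[[x1, x5], x2], x4], x3]


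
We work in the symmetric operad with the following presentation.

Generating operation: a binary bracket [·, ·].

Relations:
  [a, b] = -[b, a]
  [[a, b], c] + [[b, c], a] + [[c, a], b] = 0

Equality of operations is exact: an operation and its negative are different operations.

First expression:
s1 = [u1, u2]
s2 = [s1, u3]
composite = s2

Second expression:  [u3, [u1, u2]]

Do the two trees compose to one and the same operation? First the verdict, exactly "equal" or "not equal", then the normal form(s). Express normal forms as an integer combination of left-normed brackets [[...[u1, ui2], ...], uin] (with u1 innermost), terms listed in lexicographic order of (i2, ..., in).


not equal; the first gives [[u1, u2], u3] and the second -[[u1, u2], u3]

Reducing the first expression gives [[u1, u2], u3]
Reducing the second expression gives -[[u1, u2], u3]
Different reductions; not equal.


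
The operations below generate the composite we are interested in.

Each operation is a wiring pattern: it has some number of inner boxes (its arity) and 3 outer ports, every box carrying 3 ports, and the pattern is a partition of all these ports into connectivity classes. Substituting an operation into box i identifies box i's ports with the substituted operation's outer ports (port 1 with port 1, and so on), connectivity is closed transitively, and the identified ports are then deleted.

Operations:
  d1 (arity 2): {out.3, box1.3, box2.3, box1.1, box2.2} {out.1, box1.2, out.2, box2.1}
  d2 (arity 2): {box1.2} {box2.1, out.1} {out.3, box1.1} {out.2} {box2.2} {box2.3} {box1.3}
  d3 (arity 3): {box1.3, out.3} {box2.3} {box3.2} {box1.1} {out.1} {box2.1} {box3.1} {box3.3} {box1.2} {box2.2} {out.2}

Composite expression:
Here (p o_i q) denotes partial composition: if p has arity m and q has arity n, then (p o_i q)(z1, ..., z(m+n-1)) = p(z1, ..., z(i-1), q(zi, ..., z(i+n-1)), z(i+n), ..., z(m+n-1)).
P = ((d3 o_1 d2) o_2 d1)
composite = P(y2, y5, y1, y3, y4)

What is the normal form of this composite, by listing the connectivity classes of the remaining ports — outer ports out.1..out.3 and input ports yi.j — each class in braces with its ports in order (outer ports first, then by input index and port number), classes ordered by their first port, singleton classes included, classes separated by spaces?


{out.1} {out.2} {out.3, y2.1} {y1.1, y5.2} {y1.2, y1.3, y5.1, y5.3} {y2.2} {y2.3} {y3.1} {y3.2} {y3.3} {y4.1} {y4.2} {y4.3}

Connectivity passes through glued d3-boundaries; trace each wire chain.
through d1, on inputs (y5, y1): {out.1, out.2, y1.1, y5.2} {out.3, y1.2, y1.3, y5.1, y5.3} (out.j = stage outer ports)
through d2, on inputs (y2, y5, y1): {out.1, y1.1, y5.2} {out.2} {out.3, y2.1} {y1.2, y1.3, y5.1, y5.3} {y2.2} {y2.3} (out.j = stage outer ports)
through d3, on inputs (y2, y5, y1, y3, y4): {out.1} {out.2} {out.3, y2.1} {y1.1, y5.2} {y1.2, y1.3, y5.1, y5.3} {y2.2} {y2.3} {y3.1} {y3.2} {y3.3} {y4.1} {y4.2} {y4.3} (out.j = stage outer ports)


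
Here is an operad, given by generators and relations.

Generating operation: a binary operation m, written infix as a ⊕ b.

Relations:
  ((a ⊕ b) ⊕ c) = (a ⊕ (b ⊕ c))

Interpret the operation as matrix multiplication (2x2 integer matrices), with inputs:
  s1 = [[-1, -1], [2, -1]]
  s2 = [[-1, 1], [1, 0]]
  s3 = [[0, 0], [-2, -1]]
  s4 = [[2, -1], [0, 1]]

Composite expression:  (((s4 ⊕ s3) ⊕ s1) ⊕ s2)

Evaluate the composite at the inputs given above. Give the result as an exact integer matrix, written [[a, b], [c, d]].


(s4 ⊕ s3) = [[2, 1], [-2, -1]]
((s4 ⊕ s3) ⊕ s1) = [[0, -3], [0, 3]]
(((s4 ⊕ s3) ⊕ s1) ⊕ s2) = [[-3, 0], [3, 0]]

[[-3, 0], [3, 0]]


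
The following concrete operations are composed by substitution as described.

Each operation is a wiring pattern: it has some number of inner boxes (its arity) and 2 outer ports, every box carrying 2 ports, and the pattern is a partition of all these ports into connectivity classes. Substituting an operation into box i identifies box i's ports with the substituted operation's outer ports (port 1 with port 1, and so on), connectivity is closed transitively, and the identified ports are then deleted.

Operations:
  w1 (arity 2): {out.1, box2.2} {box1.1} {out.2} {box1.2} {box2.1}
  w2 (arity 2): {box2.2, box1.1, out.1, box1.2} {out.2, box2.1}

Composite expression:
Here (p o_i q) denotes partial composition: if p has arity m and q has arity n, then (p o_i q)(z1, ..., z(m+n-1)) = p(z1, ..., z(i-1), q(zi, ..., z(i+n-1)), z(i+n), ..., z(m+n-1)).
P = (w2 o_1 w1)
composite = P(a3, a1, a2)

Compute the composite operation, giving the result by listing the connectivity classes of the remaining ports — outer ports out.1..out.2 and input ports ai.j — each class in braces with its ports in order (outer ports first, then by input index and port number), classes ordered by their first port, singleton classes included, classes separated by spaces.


{out.1, a1.2, a2.2} {out.2, a2.1} {a1.1} {a3.1} {a3.2}

After gluing at w2, chains via deleted ports link the a-ports.
through w1, on inputs (a3, a1): {out.1, a1.2} {out.2} {a1.1} {a3.1} {a3.2} (out.j = stage outer ports)
through w2, on inputs (a3, a1, a2): {out.1, a1.2, a2.2} {out.2, a2.1} {a1.1} {a3.1} {a3.2} (out.j = stage outer ports)


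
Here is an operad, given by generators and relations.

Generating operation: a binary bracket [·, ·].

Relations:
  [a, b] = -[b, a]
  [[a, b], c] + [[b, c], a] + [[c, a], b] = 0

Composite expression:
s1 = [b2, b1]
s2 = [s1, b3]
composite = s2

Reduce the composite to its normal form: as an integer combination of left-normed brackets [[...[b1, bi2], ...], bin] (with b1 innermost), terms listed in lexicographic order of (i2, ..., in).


-[[b1, b2], b3]

Skip Jacobi rewriting: expand, keep b1-initial words, read off terms.
Composite bracket: [[b2, b1], b3]
Applying ab - ba throughout gives 4 signed words (2^2 = 4).
The b1-initial words carry the normal form:
  the word b1b2b3 carries sign -1 and contributes -[[b1, b2], b3]


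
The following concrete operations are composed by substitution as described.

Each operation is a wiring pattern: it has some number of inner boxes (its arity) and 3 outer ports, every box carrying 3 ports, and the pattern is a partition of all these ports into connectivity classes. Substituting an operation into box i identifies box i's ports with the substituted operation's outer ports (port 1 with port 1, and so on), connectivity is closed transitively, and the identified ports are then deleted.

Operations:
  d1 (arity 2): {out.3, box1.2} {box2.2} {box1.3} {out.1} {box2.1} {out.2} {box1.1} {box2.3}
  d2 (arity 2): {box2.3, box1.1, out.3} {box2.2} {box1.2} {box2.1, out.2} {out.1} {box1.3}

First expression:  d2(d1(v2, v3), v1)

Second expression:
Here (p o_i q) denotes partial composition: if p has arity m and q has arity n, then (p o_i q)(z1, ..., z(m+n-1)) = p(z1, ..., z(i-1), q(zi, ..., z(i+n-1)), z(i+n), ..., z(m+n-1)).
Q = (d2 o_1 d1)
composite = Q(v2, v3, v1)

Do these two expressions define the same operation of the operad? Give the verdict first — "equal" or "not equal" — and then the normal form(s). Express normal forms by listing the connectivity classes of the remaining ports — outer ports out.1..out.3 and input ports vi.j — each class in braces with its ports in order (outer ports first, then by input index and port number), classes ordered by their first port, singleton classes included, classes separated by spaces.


equal; both compose to {out.1} {out.2, v1.1} {out.3, v1.3} {v1.2} {v2.1} {v2.2} {v2.3} {v3.1} {v3.2} {v3.3}

The first composite normalizes to {out.1} {out.2, v1.1} {out.3, v1.3} {v1.2} {v2.1} {v2.2} {v2.3} {v3.1} {v3.2} {v3.3}
The second composite normalizes to {out.1} {out.2, v1.1} {out.3, v1.3} {v1.2} {v2.1} {v2.2} {v2.3} {v3.1} {v3.2} {v3.3}
Same normal form: equal.


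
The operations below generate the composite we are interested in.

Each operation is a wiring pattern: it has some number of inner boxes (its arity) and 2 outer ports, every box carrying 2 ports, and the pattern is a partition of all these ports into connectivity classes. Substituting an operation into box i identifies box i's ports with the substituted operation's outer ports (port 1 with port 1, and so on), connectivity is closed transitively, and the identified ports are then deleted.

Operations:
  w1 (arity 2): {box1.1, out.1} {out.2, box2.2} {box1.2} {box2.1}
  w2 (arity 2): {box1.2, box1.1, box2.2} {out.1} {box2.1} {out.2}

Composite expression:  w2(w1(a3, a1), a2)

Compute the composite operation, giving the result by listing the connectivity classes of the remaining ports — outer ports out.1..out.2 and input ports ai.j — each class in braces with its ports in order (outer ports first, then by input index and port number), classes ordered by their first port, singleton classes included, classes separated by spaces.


Substituting into w2 glues patterns; closure does the rest.
through w1, on inputs (a3, a1): {out.1, a3.1} {out.2, a1.2} {a1.1} {a3.2} (out.j = stage outer ports)
through w2, on inputs (a3, a1, a2): {out.1} {out.2} {a1.1} {a1.2, a2.2, a3.1} {a2.1} {a3.2} (out.j = stage outer ports)

{out.1} {out.2} {a1.1} {a1.2, a2.2, a3.1} {a2.1} {a3.2}


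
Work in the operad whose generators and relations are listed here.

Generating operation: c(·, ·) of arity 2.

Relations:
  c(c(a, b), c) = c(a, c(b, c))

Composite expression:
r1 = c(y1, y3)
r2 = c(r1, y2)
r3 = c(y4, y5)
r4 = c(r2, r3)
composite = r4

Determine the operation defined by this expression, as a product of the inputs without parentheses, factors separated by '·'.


y1 · y3 · y2 · y4 · y5

Associativity of c dissolves the nesting; only the y-input order survives.
c(y1, y3) spells out as y1 · y3
c(c(y1, y3), y2) spells out as y1 · y3 · y2
c(y4, y5) spells out as y4 · y5
c(c(c(y1, y3), y2), c(y4, y5)) spells out as y1 · y3 · y2 · y4 · y5


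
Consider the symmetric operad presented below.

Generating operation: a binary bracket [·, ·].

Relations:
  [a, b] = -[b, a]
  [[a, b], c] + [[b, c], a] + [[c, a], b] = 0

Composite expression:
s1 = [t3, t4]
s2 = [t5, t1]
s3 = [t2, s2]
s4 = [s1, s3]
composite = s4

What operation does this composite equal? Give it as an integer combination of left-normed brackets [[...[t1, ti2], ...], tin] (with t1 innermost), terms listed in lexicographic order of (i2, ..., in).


-[[[[t1, t5], t2], t3], t4] + [[[[t1, t5], t2], t4], t3]

In the tensor algebra, words opening t1 carry the t1-anchored form.
Composite bracket: [[t3, t4], [t2, [t5, t1]]]
Applying ab - ba throughout gives 16 signed words (2^4 = 16).
Words beginning with t1 determine it all:
  the word t1t5t2t3t4 carries sign -1 and contributes -[[[[t1, t5], t2], t3], t4]
  the word t1t5t2t4t3 carries sign +1 and contributes +[[[[t1, t5], t2], t4], t3]


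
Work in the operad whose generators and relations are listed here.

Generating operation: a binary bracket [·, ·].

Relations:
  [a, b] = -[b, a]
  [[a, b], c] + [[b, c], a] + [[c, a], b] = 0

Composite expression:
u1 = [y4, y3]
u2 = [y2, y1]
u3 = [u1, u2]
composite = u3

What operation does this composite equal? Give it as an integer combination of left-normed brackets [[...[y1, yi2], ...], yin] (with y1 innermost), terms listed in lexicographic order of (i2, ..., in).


-[[[y1, y2], y3], y4] + [[[y1, y2], y4], y3]

A multilinear Lie element is pinned by y1-initial words (y1 innermost).
Composite bracket: [[y4, y3], [y2, y1]]
Full expansion: 8 signed words from ab - ba (2^3 = 8).
Collect the words opening with y1:
  sign of y1y2y3y4 is -1, so it contributes -[[[y1, y2], y3], y4]
  sign of y1y2y4y3 is +1, so it contributes +[[[y1, y2], y4], y3]


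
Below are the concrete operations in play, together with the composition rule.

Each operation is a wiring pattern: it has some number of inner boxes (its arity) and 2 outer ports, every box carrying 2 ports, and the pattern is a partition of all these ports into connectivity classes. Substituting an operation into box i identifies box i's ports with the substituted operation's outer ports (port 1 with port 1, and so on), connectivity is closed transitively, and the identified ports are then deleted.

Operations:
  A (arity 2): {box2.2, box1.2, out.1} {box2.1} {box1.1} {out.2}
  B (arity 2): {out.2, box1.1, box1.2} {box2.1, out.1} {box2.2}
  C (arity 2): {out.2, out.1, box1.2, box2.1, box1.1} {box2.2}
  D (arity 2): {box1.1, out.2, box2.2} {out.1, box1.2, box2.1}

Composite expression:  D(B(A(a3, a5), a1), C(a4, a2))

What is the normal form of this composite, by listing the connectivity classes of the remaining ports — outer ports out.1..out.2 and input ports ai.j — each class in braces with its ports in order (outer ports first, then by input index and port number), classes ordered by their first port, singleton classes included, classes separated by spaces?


{out.1, out.2, a1.1, a2.1, a3.2, a4.1, a4.2, a5.2} {a1.2} {a2.2} {a3.1} {a5.1}


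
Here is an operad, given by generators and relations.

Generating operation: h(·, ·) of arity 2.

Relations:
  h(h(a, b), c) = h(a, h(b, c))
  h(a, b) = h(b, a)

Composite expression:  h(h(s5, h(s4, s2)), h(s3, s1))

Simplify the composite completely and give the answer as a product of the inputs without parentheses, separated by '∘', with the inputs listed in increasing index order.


s1 ∘ s2 ∘ s3 ∘ s4 ∘ s5

Shape and order are irrelevant to h; the s-input set decides.
h(s4, s2) linearizes to s4 ∘ s2
h(s5, h(s4, s2)) linearizes to s5 ∘ s4 ∘ s2
h(s3, s1) linearizes to s3 ∘ s1
h(h(s5, h(s4, s2)), h(s3, s1)) linearizes to s5 ∘ s4 ∘ s2 ∘ s3 ∘ s1
sorting the factors by input index: s1 ∘ s2 ∘ s3 ∘ s4 ∘ s5


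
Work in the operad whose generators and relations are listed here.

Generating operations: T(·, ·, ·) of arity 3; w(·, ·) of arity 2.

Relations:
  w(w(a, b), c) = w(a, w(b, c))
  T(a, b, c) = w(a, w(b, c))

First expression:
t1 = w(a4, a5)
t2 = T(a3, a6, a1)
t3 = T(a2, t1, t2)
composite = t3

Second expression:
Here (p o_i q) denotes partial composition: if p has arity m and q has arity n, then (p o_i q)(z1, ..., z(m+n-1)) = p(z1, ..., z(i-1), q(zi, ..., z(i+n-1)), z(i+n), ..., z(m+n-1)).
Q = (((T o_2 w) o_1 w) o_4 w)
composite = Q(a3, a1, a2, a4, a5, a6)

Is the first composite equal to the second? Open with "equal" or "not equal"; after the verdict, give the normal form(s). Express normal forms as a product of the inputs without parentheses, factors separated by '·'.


not equal; first: a2 · a4 · a5 · a3 · a6 · a1; second: a3 · a1 · a2 · a4 · a5 · a6

Normal form of the first expression: a2 · a4 · a5 · a3 · a6 · a1
Normal form of the second expression: a3 · a1 · a2 · a4 · a5 · a6
The forms do not match — not equal.


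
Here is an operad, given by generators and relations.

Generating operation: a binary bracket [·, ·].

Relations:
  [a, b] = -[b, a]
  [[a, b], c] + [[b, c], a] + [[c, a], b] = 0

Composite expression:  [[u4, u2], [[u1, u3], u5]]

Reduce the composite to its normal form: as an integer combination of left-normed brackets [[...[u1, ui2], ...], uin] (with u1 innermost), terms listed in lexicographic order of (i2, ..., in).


[[[[u1, u3], u5], u2], u4] - [[[[u1, u3], u5], u4], u2]

Left-normed coefficients sit on the u1-initial expansion words.
Composite bracket: [[u4, u2], [[u1, u3], u5]]
Full expansion: 16 signed words from ab - ba (2^4 = 16).
Only words starting with u1 matter:
  word u1u3u5u2u4 has sign +1, contributing +[[[[u1, u3], u5], u2], u4]
  word u1u3u5u4u2 has sign -1, contributing -[[[[u1, u3], u5], u4], u2]


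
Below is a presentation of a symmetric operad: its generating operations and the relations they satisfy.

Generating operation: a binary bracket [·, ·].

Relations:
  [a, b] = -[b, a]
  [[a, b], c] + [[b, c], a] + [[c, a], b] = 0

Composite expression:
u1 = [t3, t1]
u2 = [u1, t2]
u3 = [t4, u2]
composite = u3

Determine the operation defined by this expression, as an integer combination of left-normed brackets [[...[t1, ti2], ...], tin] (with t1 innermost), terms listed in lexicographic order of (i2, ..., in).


[[[t1, t3], t2], t4]


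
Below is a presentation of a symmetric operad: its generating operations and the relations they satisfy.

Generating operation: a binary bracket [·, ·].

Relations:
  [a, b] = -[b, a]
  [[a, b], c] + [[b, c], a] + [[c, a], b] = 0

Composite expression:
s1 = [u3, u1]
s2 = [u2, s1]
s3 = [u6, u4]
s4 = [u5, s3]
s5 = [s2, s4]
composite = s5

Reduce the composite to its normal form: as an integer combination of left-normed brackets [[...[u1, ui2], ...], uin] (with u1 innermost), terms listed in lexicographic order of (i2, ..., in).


[[[[[u1, u3], u2], u4], u6], u5] - [[[[[u1, u3], u2], u5], u4], u6] + [[[[[u1, u3], u2], u5], u6], u4] - [[[[[u1, u3], u2], u6], u4], u5]

A multilinear Lie element is pinned by u1-initial words (u1 innermost).
Composite bracket: [[u2, [u3, u1]], [u5, [u6, u4]]]
Each bracket splits as ab - ba, giving 32 signed words (2^5 = 32).
Collect the words opening with u1:
  sign of u1u3u2u4u6u5 is +1, so it contributes +[[[[[u1, u3], u2], u4], u6], u5]
  sign of u1u3u2u5u4u6 is -1, so it contributes -[[[[[u1, u3], u2], u5], u4], u6]
  sign of u1u3u2u5u6u4 is +1, so it contributes +[[[[[u1, u3], u2], u5], u6], u4]
  sign of u1u3u2u6u4u5 is -1, so it contributes -[[[[[u1, u3], u2], u6], u4], u5]


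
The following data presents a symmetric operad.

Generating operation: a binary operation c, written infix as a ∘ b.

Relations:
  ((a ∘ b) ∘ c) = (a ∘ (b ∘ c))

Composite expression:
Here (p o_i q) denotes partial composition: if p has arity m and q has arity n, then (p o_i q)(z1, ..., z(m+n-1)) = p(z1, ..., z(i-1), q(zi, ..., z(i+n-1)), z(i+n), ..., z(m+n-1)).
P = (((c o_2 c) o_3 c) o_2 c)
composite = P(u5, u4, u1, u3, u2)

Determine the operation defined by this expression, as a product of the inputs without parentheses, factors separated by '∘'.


u5 ∘ u4 ∘ u1 ∘ u3 ∘ u2

Under associativity of c, the answer is the u's in reading order.
(u4 ∘ u1) flattens to u4 ∘ u1
(u3 ∘ u2) flattens to u3 ∘ u2
((u4 ∘ u1) ∘ (u3 ∘ u2)) flattens to u4 ∘ u1 ∘ u3 ∘ u2
(u5 ∘ ((u4 ∘ u1) ∘ (u3 ∘ u2))) flattens to u5 ∘ u4 ∘ u1 ∘ u3 ∘ u2


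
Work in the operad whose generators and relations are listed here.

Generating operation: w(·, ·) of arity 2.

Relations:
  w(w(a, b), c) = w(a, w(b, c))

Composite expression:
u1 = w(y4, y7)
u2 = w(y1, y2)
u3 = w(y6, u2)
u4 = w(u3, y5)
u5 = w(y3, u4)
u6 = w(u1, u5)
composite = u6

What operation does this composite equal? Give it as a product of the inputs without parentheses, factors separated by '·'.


y4 · y7 · y3 · y6 · y1 · y2 · y5


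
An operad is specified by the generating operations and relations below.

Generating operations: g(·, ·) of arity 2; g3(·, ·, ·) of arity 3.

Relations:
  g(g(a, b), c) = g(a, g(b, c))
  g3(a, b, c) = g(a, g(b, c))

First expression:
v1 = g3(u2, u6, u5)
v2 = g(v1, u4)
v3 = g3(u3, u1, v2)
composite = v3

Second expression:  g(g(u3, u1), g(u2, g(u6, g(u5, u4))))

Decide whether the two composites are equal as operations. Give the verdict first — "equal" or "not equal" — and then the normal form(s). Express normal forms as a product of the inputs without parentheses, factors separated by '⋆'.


The first composite normalizes to u3 ⋆ u1 ⋆ u2 ⋆ u6 ⋆ u5 ⋆ u4
The second composite normalizes to u3 ⋆ u1 ⋆ u2 ⋆ u6 ⋆ u5 ⋆ u4
One common form — equal.

equal; the common form is u3 ⋆ u1 ⋆ u2 ⋆ u6 ⋆ u5 ⋆ u4


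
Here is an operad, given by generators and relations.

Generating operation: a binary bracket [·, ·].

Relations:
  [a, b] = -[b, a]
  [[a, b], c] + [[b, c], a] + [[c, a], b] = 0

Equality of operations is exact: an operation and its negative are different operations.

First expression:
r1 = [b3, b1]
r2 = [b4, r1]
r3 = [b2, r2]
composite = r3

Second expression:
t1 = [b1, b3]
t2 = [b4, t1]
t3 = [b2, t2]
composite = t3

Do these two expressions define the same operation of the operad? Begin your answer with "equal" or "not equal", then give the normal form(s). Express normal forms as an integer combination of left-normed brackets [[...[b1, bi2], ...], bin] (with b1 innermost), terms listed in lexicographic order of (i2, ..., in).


In normal form, the first expression is -[[[b1, b3], b4], b2]
In normal form, the second expression is [[[b1, b3], b4], b2]
No match — not equal.

not equal: they reduce to -[[[b1, b3], b4], b2] and [[[b1, b3], b4], b2]


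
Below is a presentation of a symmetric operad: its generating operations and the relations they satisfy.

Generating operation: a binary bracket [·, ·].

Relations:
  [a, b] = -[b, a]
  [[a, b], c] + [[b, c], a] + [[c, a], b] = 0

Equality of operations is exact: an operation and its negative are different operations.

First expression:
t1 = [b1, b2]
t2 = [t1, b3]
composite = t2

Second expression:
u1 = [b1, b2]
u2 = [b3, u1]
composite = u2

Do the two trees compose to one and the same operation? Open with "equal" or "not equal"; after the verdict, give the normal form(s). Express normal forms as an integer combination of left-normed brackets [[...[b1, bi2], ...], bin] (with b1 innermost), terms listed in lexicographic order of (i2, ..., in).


not equal; first: [[b1, b2], b3]; second: -[[b1, b2], b3]

The first expression, normalized: [[b1, b2], b3]
The second expression, normalized: -[[b1, b2], b3]
Distinct normal forms: not equal.
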